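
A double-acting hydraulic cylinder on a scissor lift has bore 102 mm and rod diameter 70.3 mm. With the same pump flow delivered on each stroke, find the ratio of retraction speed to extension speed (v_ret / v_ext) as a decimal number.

Cap-side area A_cap = π/4 × (102 mm)² = 8171 mm^2
Rod-side annular area A_ann = π/4 × (102² − 70.3²) = 4290 mm^2
For equal Q, v ∝ 1/A, so v_ret/v_ext = A_cap/A_ann.

v_ret/v_ext ≈ 1.90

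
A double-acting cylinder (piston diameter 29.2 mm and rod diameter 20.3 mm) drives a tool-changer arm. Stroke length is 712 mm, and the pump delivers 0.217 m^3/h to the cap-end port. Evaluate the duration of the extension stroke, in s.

Cap-side area A_cap = π/4 × (29.2 mm)² = 669.7 mm^2
Swept volume V = A × L; t = V / Q = A·L / Q

t ≈ 7.91 s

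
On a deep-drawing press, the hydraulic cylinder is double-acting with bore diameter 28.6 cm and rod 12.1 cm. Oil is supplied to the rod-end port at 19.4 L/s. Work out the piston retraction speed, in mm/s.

v ≈ 368 mm/s

Rod-side annular area A_ann = π/4 × (28.6² − 12.1²) = 527.4 cm^2
Flow into the rod-end port fills the annular volume.
v = Q / A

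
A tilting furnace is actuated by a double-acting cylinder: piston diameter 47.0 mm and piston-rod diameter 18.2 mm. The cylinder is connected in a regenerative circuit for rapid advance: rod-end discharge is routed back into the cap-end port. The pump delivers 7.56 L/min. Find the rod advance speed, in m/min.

In regeneration the rod-end outflow joins the pump flow into the cap end, so the net volume the pump must supply per unit advance equals the rod cross-section area.
Rod cross-section A_rod = π/4 × (18.2 mm)² = 260.2 mm^2
v = Q_pump / A_rod

v ≈ 29.1 m/min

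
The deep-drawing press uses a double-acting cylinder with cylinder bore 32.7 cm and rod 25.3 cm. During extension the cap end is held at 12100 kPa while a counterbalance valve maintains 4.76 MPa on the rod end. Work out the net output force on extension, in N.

F ≈ 8.56e5 N

Cap-side area A_cap = π/4 × (32.7 cm)² = 839.8 cm^2
Rod-side annular area A_ann = π/4 × (32.7² − 25.3²) = 337.1 cm^2
Net thrust = P_cap·A_cap − P_rod·A_ann = 1.016e6 N − 1.605e5 N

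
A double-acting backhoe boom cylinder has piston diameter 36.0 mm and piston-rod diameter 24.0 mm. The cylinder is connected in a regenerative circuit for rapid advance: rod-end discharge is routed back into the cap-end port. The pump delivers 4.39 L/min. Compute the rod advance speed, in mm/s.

In regeneration the rod-end outflow joins the pump flow into the cap end, so the net volume the pump must supply per unit advance equals the rod cross-section area.
Rod cross-section A_rod = π/4 × (24.0 mm)² = 452.4 mm^2
v = Q_pump / A_rod

v ≈ 162 mm/s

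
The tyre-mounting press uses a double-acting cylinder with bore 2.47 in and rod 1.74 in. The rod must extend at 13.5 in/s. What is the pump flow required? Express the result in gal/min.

Q ≈ 16.8 gal/min

Cap-side area A_cap = π/4 × (2.47 in)² = 4.792 in^2
Q = A × v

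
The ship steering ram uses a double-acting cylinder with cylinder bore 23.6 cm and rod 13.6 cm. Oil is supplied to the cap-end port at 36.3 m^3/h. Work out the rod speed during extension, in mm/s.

Cap-side area A_cap = π/4 × (23.6 cm)² = 437.4 cm^2
v = Q / A

v ≈ 231 mm/s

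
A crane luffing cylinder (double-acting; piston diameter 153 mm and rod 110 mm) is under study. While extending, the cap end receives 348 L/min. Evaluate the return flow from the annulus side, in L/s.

Cap-side area A_cap = π/4 × (153 mm)² = 18390 mm^2
Rod-side annular area A_ann = π/4 × (153² − 110²) = 8882 mm^2
Piston speed v = Q_in/A_cap; rod-end outflow Q_out = v × A_ann = Q_in × A_ann/A_cap.

Q_out ≈ 2.80 L/s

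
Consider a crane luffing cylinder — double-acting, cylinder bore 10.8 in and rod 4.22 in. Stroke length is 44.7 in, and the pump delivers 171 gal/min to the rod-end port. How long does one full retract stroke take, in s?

t ≈ 5.27 s

Rod-side annular area A_ann = π/4 × (10.8² − 4.22²) = 77.62 in^2
Swept volume V = A × L; t = V / Q = A·L / Q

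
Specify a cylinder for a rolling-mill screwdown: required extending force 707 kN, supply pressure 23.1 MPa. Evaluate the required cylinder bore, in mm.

Extension force acts on the full piston face: F = P × (π/4)D².
D = √(4F / (πP)) = √(4 × 707 kN / (π × 23.1 MPa))

D ≈ 197 mm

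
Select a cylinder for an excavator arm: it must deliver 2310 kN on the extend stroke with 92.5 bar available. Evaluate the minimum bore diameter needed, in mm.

Extension force acts on the full piston face: F = P × (π/4)D².
D = √(4F / (πP)) = √(4 × 2310 kN / (π × 92.5 bar))

D ≈ 564 mm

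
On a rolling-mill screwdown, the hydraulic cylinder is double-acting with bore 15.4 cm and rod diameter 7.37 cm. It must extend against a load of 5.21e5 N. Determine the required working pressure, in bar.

P ≈ 280 bar

Cap-side area A_cap = π/4 × (15.4 cm)² = 186.3 cm^2
P = F / A = 5.21e5 N / A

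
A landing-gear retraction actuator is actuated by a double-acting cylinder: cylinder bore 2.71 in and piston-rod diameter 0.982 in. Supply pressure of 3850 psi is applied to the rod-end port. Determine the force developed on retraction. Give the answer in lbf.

Rod-side annular area A_ann = π/4 × (2.71² − 0.982²) = 5.011 in^2
On retraction the pressure acts on the annular area (bore minus rod).
F = P × A_ann

F ≈ 19300 lbf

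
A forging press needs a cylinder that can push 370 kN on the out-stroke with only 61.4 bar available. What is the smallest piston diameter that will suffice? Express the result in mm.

D ≈ 277 mm

Extension force acts on the full piston face: F = P × (π/4)D².
D = √(4F / (πP)) = √(4 × 370 kN / (π × 61.4 bar))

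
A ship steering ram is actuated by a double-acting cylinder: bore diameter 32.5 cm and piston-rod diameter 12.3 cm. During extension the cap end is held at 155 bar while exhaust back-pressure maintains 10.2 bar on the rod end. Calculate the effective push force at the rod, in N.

F ≈ 1.21e6 N

Cap-side area A_cap = π/4 × (32.5 cm)² = 829.6 cm^2
Rod-side annular area A_ann = π/4 × (32.5² − 12.3²) = 710.8 cm^2
Net thrust = P_cap·A_cap − P_rod·A_ann = 1.286e6 N − 72500 N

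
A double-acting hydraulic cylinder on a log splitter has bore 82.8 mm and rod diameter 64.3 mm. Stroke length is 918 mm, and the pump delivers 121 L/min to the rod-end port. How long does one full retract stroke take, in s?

t ≈ 0.973 s

Rod-side annular area A_ann = π/4 × (82.8² − 64.3²) = 2137 mm^2
Swept volume V = A × L; t = V / Q = A·L / Q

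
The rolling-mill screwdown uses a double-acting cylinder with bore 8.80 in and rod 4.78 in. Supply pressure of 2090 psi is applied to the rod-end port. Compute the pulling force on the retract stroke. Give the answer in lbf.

Rod-side annular area A_ann = π/4 × (8.80² − 4.78²) = 42.88 in^2
On retraction the pressure acts on the annular area (bore minus rod).
F = P × A_ann

F ≈ 89600 lbf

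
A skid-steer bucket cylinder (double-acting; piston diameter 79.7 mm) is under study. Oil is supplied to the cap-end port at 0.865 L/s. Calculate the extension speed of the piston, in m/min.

Cap-side area A_cap = π/4 × (79.7 mm)² = 4989 mm^2
v = Q / A

v ≈ 10.4 m/min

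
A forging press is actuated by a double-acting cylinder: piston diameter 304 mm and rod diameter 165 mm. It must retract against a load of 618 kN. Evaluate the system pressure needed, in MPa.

Rod-side annular area A_ann = π/4 × (304² − 165²) = 51200 mm^2
Retraction: pressure acts on the annular area.
P = F / A = 618 kN / A

P ≈ 12.1 MPa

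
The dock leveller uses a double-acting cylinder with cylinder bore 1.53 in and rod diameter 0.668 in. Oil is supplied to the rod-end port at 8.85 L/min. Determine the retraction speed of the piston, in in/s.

v ≈ 6.05 in/s

Rod-side annular area A_ann = π/4 × (1.53² − 0.668²) = 1.488 in^2
Flow into the rod-end port fills the annular volume.
v = Q / A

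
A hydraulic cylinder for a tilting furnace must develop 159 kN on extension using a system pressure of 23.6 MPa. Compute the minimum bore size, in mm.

D ≈ 92.6 mm

Extension force acts on the full piston face: F = P × (π/4)D².
D = √(4F / (πP)) = √(4 × 159 kN / (π × 23.6 MPa))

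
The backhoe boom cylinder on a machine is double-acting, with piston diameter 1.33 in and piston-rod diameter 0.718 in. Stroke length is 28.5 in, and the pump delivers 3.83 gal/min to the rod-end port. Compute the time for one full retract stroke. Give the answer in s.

Rod-side annular area A_ann = π/4 × (1.33² − 0.718²) = 0.9844 in^2
Swept volume V = A × L; t = V / Q = A·L / Q

t ≈ 1.90 s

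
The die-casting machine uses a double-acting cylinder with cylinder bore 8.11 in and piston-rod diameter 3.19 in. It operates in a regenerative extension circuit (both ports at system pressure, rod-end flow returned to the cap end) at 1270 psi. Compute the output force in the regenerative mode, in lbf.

With equal pressure on both faces, forces on the annular region cancel; the net push is pressure × rod cross-section.
Rod cross-section A_rod = π/4 × (3.19 in)² = 7.992 in^2
F = P × A_rod

F ≈ 10200 lbf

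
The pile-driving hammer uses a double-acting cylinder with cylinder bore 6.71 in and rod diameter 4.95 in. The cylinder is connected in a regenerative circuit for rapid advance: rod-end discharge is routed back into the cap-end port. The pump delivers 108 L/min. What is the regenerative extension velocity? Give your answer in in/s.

v ≈ 5.71 in/s

In regeneration the rod-end outflow joins the pump flow into the cap end, so the net volume the pump must supply per unit advance equals the rod cross-section area.
Rod cross-section A_rod = π/4 × (4.95 in)² = 19.24 in^2
v = Q_pump / A_rod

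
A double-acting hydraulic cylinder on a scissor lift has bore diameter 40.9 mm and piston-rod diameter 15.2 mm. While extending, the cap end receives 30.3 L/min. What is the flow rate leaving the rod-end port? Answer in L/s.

Cap-side area A_cap = π/4 × (40.9 mm)² = 1314 mm^2
Rod-side annular area A_ann = π/4 × (40.9² − 15.2²) = 1132 mm^2
Piston speed v = Q_in/A_cap; rod-end outflow Q_out = v × A_ann = Q_in × A_ann/A_cap.

Q_out ≈ 0.435 L/s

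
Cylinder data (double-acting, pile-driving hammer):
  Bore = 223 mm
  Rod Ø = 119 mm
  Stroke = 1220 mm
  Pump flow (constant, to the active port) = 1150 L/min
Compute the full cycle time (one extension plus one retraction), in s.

t ≈ 4.26 s

Cap-side area A_cap = π/4 × (223 mm)² = 39060 mm^2
Rod-side annular area A_ann = π/4 × (223² − 119²) = 27940 mm^2
t_ext = A_cap·L/Q = 2.486 s
t_ret = A_ann·L/Q = 1.778 s
t_cycle = t_ext + t_ret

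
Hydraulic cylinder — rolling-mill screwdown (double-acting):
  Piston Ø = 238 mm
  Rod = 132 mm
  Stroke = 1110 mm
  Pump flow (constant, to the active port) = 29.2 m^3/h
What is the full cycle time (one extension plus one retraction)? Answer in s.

Cap-side area A_cap = π/4 × (238 mm)² = 44490 mm^2
Rod-side annular area A_ann = π/4 × (238² − 132²) = 30800 mm^2
t_ext = A_cap·L/Q = 6.088 s
t_ret = A_ann·L/Q = 4.215 s
t_cycle = t_ext + t_ret

t ≈ 10.3 s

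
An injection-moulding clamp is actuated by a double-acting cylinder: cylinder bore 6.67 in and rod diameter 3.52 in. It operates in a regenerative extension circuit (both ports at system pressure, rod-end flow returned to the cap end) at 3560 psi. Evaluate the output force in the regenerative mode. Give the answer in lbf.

With equal pressure on both faces, forces on the annular region cancel; the net push is pressure × rod cross-section.
Rod cross-section A_rod = π/4 × (3.52 in)² = 9.731 in^2
F = P × A_rod

F ≈ 34600 lbf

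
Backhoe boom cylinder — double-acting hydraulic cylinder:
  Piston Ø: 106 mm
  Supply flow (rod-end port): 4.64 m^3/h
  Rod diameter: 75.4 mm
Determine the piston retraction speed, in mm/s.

v ≈ 296 mm/s

Rod-side annular area A_ann = π/4 × (106² − 75.4²) = 4360 mm^2
Flow into the rod-end port fills the annular volume.
v = Q / A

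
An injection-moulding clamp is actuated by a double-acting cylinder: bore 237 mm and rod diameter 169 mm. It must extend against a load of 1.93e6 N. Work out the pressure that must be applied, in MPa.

P ≈ 43.7 MPa

Cap-side area A_cap = π/4 × (237 mm)² = 44120 mm^2
P = F / A = 1.93e6 N / A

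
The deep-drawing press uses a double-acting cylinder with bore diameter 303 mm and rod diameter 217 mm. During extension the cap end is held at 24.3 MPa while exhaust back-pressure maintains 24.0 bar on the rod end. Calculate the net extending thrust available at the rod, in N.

Cap-side area A_cap = π/4 × (303 mm)² = 72110 mm^2
Rod-side annular area A_ann = π/4 × (303² − 217²) = 35120 mm^2
Net thrust = P_cap·A_cap − P_rod·A_ann = 1.752e6 N − 84300 N

F ≈ 1.67e6 N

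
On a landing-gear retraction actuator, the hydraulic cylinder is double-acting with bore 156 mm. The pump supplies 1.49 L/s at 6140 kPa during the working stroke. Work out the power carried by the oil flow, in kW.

W ≈ 9.15 kW

Hydraulic power = P × Q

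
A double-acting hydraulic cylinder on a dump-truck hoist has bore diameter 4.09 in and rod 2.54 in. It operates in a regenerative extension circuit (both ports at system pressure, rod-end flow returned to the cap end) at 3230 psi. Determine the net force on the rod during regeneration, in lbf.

With equal pressure on both faces, forces on the annular region cancel; the net push is pressure × rod cross-section.
Rod cross-section A_rod = π/4 × (2.54 in)² = 5.067 in^2
F = P × A_rod

F ≈ 16400 lbf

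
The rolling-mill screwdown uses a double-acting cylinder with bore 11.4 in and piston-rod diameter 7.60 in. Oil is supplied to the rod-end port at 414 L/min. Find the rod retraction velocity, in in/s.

Rod-side annular area A_ann = π/4 × (11.4² − 7.60²) = 56.71 in^2
Flow into the rod-end port fills the annular volume.
v = Q / A

v ≈ 7.43 in/s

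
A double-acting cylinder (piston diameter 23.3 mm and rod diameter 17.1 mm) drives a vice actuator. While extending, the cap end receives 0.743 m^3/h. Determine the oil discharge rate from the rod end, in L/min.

Cap-side area A_cap = π/4 × (23.3 mm)² = 426.4 mm^2
Rod-side annular area A_ann = π/4 × (23.3² − 17.1²) = 196.7 mm^2
Piston speed v = Q_in/A_cap; rod-end outflow Q_out = v × A_ann = Q_in × A_ann/A_cap.

Q_out ≈ 5.71 L/min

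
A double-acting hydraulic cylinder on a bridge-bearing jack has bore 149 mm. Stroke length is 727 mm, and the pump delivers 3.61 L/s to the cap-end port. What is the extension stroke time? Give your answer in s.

Cap-side area A_cap = π/4 × (149 mm)² = 17440 mm^2
Swept volume V = A × L; t = V / Q = A·L / Q

t ≈ 3.51 s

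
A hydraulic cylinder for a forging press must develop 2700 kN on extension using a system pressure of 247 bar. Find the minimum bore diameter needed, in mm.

D ≈ 373 mm

Extension force acts on the full piston face: F = P × (π/4)D².
D = √(4F / (πP)) = √(4 × 2700 kN / (π × 247 bar))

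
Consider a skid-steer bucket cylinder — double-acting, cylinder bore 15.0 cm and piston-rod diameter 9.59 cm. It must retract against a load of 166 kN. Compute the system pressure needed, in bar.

Rod-side annular area A_ann = π/4 × (15.0² − 9.59²) = 104.5 cm^2
Retraction: pressure acts on the annular area.
P = F / A = 166 kN / A

P ≈ 159 bar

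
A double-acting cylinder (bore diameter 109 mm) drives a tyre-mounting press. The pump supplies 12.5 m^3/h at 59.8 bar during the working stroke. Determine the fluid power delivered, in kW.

Hydraulic power = P × Q

W ≈ 20.8 kW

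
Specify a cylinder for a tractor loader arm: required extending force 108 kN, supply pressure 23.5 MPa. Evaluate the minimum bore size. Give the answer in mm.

Extension force acts on the full piston face: F = P × (π/4)D².
D = √(4F / (πP)) = √(4 × 108 kN / (π × 23.5 MPa))

D ≈ 76.5 mm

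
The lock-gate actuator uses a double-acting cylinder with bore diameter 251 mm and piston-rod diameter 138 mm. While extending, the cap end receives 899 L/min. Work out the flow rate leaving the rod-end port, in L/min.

Q_out ≈ 627 L/min

Cap-side area A_cap = π/4 × (251 mm)² = 49480 mm^2
Rod-side annular area A_ann = π/4 × (251² − 138²) = 34520 mm^2
Piston speed v = Q_in/A_cap; rod-end outflow Q_out = v × A_ann = Q_in × A_ann/A_cap.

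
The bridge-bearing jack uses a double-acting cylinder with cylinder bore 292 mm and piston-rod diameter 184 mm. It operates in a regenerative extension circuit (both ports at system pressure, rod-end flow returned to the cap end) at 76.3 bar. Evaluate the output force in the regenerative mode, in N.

With equal pressure on both faces, forces on the annular region cancel; the net push is pressure × rod cross-section.
Rod cross-section A_rod = π/4 × (184 mm)² = 26590 mm^2
F = P × A_rod

F ≈ 2.03e5 N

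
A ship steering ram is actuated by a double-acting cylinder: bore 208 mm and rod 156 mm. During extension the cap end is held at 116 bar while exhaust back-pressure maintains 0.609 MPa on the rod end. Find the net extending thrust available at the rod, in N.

F ≈ 3.85e5 N

Cap-side area A_cap = π/4 × (208 mm)² = 33980 mm^2
Rod-side annular area A_ann = π/4 × (208² − 156²) = 14870 mm^2
Net thrust = P_cap·A_cap − P_rod·A_ann = 3.942e5 N − 9053 N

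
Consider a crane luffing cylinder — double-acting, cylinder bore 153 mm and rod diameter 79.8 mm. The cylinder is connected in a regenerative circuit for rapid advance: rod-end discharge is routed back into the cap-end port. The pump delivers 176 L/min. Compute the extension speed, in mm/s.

In regeneration the rod-end outflow joins the pump flow into the cap end, so the net volume the pump must supply per unit advance equals the rod cross-section area.
Rod cross-section A_rod = π/4 × (79.8 mm)² = 5001 mm^2
v = Q_pump / A_rod

v ≈ 586 mm/s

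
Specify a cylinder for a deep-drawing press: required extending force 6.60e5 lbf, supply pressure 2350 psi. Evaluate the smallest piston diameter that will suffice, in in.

D ≈ 18.9 in

Extension force acts on the full piston face: F = P × (π/4)D².
D = √(4F / (πP)) = √(4 × 6.60e5 lbf / (π × 2350 psi))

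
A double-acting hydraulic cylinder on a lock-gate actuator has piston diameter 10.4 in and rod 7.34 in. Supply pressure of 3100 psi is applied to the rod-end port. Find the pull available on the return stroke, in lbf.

Rod-side annular area A_ann = π/4 × (10.4² − 7.34²) = 42.63 in^2
On retraction the pressure acts on the annular area (bore minus rod).
F = P × A_ann

F ≈ 1.32e5 lbf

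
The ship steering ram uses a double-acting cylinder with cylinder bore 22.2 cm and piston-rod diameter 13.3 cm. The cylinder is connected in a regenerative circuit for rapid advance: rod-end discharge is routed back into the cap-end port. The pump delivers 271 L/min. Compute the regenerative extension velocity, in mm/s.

In regeneration the rod-end outflow joins the pump flow into the cap end, so the net volume the pump must supply per unit advance equals the rod cross-section area.
Rod cross-section A_rod = π/4 × (13.3 cm)² = 138.9 cm^2
v = Q_pump / A_rod

v ≈ 325 mm/s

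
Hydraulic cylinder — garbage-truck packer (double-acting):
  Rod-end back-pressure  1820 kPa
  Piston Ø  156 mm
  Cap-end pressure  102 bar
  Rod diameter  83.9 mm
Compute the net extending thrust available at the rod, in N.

F ≈ 1.70e5 N

Cap-side area A_cap = π/4 × (156 mm)² = 19110 mm^2
Rod-side annular area A_ann = π/4 × (156² − 83.9²) = 13580 mm^2
Net thrust = P_cap·A_cap − P_rod·A_ann = 1.950e5 N − 24720 N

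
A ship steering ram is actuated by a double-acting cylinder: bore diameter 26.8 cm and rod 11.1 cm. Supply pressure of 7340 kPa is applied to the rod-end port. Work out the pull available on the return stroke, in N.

Rod-side annular area A_ann = π/4 × (26.8² − 11.1²) = 467.3 cm^2
On retraction the pressure acts on the annular area (bore minus rod).
F = P × A_ann

F ≈ 3.43e5 N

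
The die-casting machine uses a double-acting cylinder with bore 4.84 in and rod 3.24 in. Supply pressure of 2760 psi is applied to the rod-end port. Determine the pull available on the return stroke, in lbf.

F ≈ 28000 lbf

Rod-side annular area A_ann = π/4 × (4.84² − 3.24²) = 10.15 in^2
On retraction the pressure acts on the annular area (bore minus rod).
F = P × A_ann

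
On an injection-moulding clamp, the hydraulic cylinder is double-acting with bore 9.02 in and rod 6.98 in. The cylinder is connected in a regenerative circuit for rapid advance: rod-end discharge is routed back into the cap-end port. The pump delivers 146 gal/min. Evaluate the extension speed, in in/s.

v ≈ 14.7 in/s

In regeneration the rod-end outflow joins the pump flow into the cap end, so the net volume the pump must supply per unit advance equals the rod cross-section area.
Rod cross-section A_rod = π/4 × (6.98 in)² = 38.26 in^2
v = Q_pump / A_rod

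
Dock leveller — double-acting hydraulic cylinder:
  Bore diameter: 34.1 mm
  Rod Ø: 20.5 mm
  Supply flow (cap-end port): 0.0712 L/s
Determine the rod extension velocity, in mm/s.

v ≈ 78.0 mm/s

Cap-side area A_cap = π/4 × (34.1 mm)² = 913.3 mm^2
v = Q / A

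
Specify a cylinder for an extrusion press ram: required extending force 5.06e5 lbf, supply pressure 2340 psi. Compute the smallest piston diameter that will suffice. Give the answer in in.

Extension force acts on the full piston face: F = P × (π/4)D².
D = √(4F / (πP)) = √(4 × 5.06e5 lbf / (π × 2340 psi))

D ≈ 16.6 in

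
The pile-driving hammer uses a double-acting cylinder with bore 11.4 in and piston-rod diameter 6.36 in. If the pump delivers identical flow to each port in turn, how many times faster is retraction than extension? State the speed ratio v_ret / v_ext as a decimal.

Cap-side area A_cap = π/4 × (11.4 in)² = 102.1 in^2
Rod-side annular area A_ann = π/4 × (11.4² − 6.36²) = 70.30 in^2
For equal Q, v ∝ 1/A, so v_ret/v_ext = A_cap/A_ann.

v_ret/v_ext ≈ 1.45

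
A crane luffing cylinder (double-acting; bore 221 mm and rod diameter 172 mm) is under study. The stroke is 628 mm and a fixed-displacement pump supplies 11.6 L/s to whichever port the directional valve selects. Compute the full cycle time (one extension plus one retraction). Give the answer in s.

t ≈ 2.90 s

Cap-side area A_cap = π/4 × (221 mm)² = 38360 mm^2
Rod-side annular area A_ann = π/4 × (221² − 172²) = 15120 mm^2
t_ext = A_cap·L/Q = 2.077 s
t_ret = A_ann·L/Q = 0.8188 s
t_cycle = t_ext + t_ret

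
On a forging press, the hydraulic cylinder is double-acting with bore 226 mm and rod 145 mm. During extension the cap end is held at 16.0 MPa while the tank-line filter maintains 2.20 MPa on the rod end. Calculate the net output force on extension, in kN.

Cap-side area A_cap = π/4 × (226 mm)² = 40110 mm^2
Rod-side annular area A_ann = π/4 × (226² − 145²) = 23600 mm^2
Net thrust = P_cap·A_cap − P_rod·A_ann = 641.8 kN − 51.92 kN

F ≈ 590 kN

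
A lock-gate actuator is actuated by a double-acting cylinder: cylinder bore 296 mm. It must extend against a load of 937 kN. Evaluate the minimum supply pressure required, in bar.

Cap-side area A_cap = π/4 × (296 mm)² = 68810 mm^2
P = F / A = 937 kN / A

P ≈ 136 bar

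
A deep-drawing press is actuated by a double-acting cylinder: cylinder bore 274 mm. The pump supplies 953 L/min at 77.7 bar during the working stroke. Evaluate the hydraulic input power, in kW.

Hydraulic power = P × Q

W ≈ 123 kW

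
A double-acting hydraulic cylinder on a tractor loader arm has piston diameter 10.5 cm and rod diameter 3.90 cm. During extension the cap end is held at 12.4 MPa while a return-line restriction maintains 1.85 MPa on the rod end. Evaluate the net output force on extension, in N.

F ≈ 93600 N

Cap-side area A_cap = π/4 × (10.5 cm)² = 86.59 cm^2
Rod-side annular area A_ann = π/4 × (10.5² − 3.90²) = 74.64 cm^2
Net thrust = P_cap·A_cap − P_rod·A_ann = 1.074e5 N − 13810 N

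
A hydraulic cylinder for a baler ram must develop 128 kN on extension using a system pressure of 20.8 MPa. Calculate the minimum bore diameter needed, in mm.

D ≈ 88.5 mm

Extension force acts on the full piston face: F = P × (π/4)D².
D = √(4F / (πP)) = √(4 × 128 kN / (π × 20.8 MPa))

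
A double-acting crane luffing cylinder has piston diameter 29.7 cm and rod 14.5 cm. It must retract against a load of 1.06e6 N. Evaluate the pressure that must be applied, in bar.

Rod-side annular area A_ann = π/4 × (29.7² − 14.5²) = 527.7 cm^2
Retraction: pressure acts on the annular area.
P = F / A = 1.06e6 N / A

P ≈ 201 bar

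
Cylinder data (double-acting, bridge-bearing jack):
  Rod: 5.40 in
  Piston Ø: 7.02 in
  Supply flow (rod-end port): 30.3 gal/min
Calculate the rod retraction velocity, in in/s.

Rod-side annular area A_ann = π/4 × (7.02² − 5.40²) = 15.80 in^2
Flow into the rod-end port fills the annular volume.
v = Q / A

v ≈ 7.38 in/s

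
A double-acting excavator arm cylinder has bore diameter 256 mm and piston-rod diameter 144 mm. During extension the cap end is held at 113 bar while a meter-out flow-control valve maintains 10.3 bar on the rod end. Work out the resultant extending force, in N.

F ≈ 5.45e5 N

Cap-side area A_cap = π/4 × (256 mm)² = 51470 mm^2
Rod-side annular area A_ann = π/4 × (256² − 144²) = 35190 mm^2
Net thrust = P_cap·A_cap − P_rod·A_ann = 5.816e5 N − 36240 N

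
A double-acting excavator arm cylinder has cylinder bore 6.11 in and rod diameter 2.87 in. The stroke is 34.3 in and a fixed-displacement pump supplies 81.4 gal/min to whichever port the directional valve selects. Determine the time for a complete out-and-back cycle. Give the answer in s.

Cap-side area A_cap = π/4 × (6.11 in)² = 29.32 in^2
Rod-side annular area A_ann = π/4 × (6.11² − 2.87²) = 22.85 in^2
t_ext = A_cap·L/Q = 3.209 s
t_ret = A_ann·L/Q = 2.501 s
t_cycle = t_ext + t_ret

t ≈ 5.71 s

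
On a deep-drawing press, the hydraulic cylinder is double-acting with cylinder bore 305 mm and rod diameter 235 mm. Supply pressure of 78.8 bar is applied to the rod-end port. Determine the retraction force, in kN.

Rod-side annular area A_ann = π/4 × (305² − 235²) = 29690 mm^2
On retraction the pressure acts on the annular area (bore minus rod).
F = P × A_ann

F ≈ 234 kN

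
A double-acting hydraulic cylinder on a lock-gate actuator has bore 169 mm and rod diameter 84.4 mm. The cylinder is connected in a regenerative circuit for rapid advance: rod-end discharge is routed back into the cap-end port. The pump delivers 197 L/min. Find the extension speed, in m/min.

In regeneration the rod-end outflow joins the pump flow into the cap end, so the net volume the pump must supply per unit advance equals the rod cross-section area.
Rod cross-section A_rod = π/4 × (84.4 mm)² = 5595 mm^2
v = Q_pump / A_rod

v ≈ 35.2 m/min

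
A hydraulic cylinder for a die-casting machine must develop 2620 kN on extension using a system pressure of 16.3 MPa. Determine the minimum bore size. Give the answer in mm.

Extension force acts on the full piston face: F = P × (π/4)D².
D = √(4F / (πP)) = √(4 × 2620 kN / (π × 16.3 MPa))

D ≈ 452 mm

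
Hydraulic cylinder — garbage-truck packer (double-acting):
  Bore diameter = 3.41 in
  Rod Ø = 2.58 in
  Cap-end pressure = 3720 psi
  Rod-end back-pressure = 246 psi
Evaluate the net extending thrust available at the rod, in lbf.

Cap-side area A_cap = π/4 × (3.41 in)² = 9.133 in^2
Rod-side annular area A_ann = π/4 × (3.41² − 2.58²) = 3.905 in^2
Net thrust = P_cap·A_cap − P_rod·A_ann = 33970 lbf − 960.6 lbf

F ≈ 33000 lbf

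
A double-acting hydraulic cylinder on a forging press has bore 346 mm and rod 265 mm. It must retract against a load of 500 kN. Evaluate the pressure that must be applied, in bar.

P ≈ 129 bar

Rod-side annular area A_ann = π/4 × (346² − 265²) = 38870 mm^2
Retraction: pressure acts on the annular area.
P = F / A = 500 kN / A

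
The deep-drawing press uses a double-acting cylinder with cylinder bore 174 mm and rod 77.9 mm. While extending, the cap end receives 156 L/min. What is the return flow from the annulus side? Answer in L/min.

Q_out ≈ 125 L/min

Cap-side area A_cap = π/4 × (174 mm)² = 23780 mm^2
Rod-side annular area A_ann = π/4 × (174² − 77.9²) = 19010 mm^2
Piston speed v = Q_in/A_cap; rod-end outflow Q_out = v × A_ann = Q_in × A_ann/A_cap.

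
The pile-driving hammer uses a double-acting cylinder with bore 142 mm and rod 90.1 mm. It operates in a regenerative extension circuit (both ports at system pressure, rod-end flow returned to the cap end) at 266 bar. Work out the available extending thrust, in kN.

With equal pressure on both faces, forces on the annular region cancel; the net push is pressure × rod cross-section.
Rod cross-section A_rod = π/4 × (90.1 mm)² = 6376 mm^2
F = P × A_rod

F ≈ 170 kN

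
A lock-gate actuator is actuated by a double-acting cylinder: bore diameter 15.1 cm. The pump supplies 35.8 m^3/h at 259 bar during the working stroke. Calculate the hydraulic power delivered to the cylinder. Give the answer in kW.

Hydraulic power = P × Q

W ≈ 258 kW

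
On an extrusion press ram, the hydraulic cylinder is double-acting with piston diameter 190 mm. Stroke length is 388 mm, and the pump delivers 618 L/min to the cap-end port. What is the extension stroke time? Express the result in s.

Cap-side area A_cap = π/4 × (190 mm)² = 28350 mm^2
Swept volume V = A × L; t = V / Q = A·L / Q

t ≈ 1.07 s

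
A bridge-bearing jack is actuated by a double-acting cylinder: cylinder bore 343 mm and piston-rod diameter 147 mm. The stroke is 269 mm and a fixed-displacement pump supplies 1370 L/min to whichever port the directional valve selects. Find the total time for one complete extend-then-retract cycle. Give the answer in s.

t ≈ 1.98 s

Cap-side area A_cap = π/4 × (343 mm)² = 92400 mm^2
Rod-side annular area A_ann = π/4 × (343² − 147²) = 75430 mm^2
t_ext = A_cap·L/Q = 1.089 s
t_ret = A_ann·L/Q = 0.8886 s
t_cycle = t_ext + t_ret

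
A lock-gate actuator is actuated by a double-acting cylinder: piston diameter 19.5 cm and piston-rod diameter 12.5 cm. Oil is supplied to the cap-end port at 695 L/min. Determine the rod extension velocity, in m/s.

v ≈ 0.388 m/s

Cap-side area A_cap = π/4 × (19.5 cm)² = 298.6 cm^2
v = Q / A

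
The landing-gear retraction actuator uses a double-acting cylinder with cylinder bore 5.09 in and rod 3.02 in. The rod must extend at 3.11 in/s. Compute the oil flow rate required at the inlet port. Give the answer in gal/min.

Cap-side area A_cap = π/4 × (5.09 in)² = 20.35 in^2
Q = A × v

Q ≈ 16.4 gal/min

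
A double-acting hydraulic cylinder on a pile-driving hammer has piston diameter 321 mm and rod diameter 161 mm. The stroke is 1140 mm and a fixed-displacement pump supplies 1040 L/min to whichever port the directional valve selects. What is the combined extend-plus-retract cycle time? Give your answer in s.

Cap-side area A_cap = π/4 × (321 mm)² = 80930 mm^2
Rod-side annular area A_ann = π/4 × (321² − 161²) = 60570 mm^2
t_ext = A_cap·L/Q = 5.323 s
t_ret = A_ann·L/Q = 3.984 s
t_cycle = t_ext + t_ret

t ≈ 9.31 s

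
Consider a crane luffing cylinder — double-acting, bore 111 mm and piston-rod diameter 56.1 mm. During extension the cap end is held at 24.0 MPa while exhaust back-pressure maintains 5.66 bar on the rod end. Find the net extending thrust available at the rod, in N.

F ≈ 2.28e5 N

Cap-side area A_cap = π/4 × (111 mm)² = 9677 mm^2
Rod-side annular area A_ann = π/4 × (111² − 56.1²) = 7205 mm^2
Net thrust = P_cap·A_cap − P_rod·A_ann = 2.322e5 N − 4078 N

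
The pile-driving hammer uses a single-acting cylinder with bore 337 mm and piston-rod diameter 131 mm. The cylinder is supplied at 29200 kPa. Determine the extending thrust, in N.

F ≈ 2.60e6 N

Cap-side area A_cap = π/4 × (337 mm)² = 89200 mm^2
F = P × A_cap = 29200 kPa × A_cap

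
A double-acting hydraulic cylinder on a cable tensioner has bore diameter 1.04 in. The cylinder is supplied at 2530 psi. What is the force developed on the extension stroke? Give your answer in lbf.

Cap-side area A_cap = π/4 × (1.04 in)² = 0.8495 in^2
F = P × A_cap = 2530 psi × A_cap

F ≈ 2150 lbf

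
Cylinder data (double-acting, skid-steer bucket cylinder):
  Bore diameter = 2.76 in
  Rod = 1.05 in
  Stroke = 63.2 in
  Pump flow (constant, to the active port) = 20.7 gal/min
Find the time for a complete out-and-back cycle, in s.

Cap-side area A_cap = π/4 × (2.76 in)² = 5.983 in^2
Rod-side annular area A_ann = π/4 × (2.76² − 1.05²) = 5.117 in^2
t_ext = A_cap·L/Q = 4.745 s
t_ret = A_ann·L/Q = 4.058 s
t_cycle = t_ext + t_ret

t ≈ 8.80 s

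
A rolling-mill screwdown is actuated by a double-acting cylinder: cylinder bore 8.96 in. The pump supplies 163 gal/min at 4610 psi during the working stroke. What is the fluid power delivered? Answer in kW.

Hydraulic power = P × Q

W ≈ 327 kW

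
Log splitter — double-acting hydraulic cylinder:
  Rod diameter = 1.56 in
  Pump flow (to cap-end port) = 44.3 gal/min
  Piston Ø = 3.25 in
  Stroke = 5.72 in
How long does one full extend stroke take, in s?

t ≈ 0.278 s

Cap-side area A_cap = π/4 × (3.25 in)² = 8.296 in^2
Swept volume V = A × L; t = V / Q = A·L / Q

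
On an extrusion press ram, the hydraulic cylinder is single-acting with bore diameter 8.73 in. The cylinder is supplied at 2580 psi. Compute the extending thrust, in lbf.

F ≈ 1.54e5 lbf

Cap-side area A_cap = π/4 × (8.73 in)² = 59.86 in^2
F = P × A_cap = 2580 psi × A_cap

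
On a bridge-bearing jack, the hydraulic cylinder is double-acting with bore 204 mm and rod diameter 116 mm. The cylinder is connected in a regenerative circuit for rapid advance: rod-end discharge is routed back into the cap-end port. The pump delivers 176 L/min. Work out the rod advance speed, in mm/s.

In regeneration the rod-end outflow joins the pump flow into the cap end, so the net volume the pump must supply per unit advance equals the rod cross-section area.
Rod cross-section A_rod = π/4 × (116 mm)² = 10570 mm^2
v = Q_pump / A_rod

v ≈ 278 mm/s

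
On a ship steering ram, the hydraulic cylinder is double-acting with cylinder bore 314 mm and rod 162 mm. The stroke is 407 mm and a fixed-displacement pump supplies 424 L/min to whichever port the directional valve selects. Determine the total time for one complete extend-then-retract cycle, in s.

Cap-side area A_cap = π/4 × (314 mm)² = 77440 mm^2
Rod-side annular area A_ann = π/4 × (314² − 162²) = 56830 mm^2
t_ext = A_cap·L/Q = 4.460 s
t_ret = A_ann·L/Q = 3.273 s
t_cycle = t_ext + t_ret

t ≈ 7.73 s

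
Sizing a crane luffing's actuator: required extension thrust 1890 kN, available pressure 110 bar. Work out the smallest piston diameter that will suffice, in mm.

D ≈ 468 mm

Extension force acts on the full piston face: F = P × (π/4)D².
D = √(4F / (πP)) = √(4 × 1890 kN / (π × 110 bar))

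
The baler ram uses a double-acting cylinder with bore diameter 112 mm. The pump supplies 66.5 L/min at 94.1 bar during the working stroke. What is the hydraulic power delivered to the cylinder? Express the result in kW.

W ≈ 10.4 kW

Hydraulic power = P × Q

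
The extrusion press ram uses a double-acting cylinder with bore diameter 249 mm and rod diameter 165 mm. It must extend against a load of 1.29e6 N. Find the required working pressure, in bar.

P ≈ 265 bar

Cap-side area A_cap = π/4 × (249 mm)² = 48700 mm^2
P = F / A = 1.29e6 N / A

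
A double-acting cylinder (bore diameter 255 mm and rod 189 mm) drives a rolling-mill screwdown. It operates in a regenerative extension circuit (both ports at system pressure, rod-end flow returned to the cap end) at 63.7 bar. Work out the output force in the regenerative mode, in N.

F ≈ 1.79e5 N

With equal pressure on both faces, forces on the annular region cancel; the net push is pressure × rod cross-section.
Rod cross-section A_rod = π/4 × (189 mm)² = 28060 mm^2
F = P × A_rod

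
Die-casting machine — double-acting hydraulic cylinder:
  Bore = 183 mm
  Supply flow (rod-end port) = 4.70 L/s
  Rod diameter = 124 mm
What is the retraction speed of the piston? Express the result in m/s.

Rod-side annular area A_ann = π/4 × (183² − 124²) = 14230 mm^2
Flow into the rod-end port fills the annular volume.
v = Q / A

v ≈ 0.330 m/s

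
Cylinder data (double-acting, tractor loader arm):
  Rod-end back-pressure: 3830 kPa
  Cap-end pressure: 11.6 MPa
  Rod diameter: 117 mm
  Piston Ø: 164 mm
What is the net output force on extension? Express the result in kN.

F ≈ 205 kN

Cap-side area A_cap = π/4 × (164 mm)² = 21120 mm^2
Rod-side annular area A_ann = π/4 × (164² − 117²) = 10370 mm^2
Net thrust = P_cap·A_cap − P_rod·A_ann = 245.0 kN − 39.73 kN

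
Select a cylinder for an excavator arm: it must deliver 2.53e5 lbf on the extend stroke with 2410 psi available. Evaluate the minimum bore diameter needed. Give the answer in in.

Extension force acts on the full piston face: F = P × (π/4)D².
D = √(4F / (πP)) = √(4 × 2.53e5 lbf / (π × 2410 psi))

D ≈ 11.6 in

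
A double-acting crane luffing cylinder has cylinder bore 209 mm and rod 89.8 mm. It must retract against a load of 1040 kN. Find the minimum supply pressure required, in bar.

P ≈ 372 bar

Rod-side annular area A_ann = π/4 × (209² − 89.8²) = 27970 mm^2
Retraction: pressure acts on the annular area.
P = F / A = 1040 kN / A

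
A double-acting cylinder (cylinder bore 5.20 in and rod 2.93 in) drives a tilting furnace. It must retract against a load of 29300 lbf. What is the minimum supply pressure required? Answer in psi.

P ≈ 2020 psi

Rod-side annular area A_ann = π/4 × (5.20² − 2.93²) = 14.49 in^2
Retraction: pressure acts on the annular area.
P = F / A = 29300 lbf / A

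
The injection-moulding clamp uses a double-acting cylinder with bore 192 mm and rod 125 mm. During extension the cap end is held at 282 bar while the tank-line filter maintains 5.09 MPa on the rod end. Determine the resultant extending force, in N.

F ≈ 7.32e5 N

Cap-side area A_cap = π/4 × (192 mm)² = 28950 mm^2
Rod-side annular area A_ann = π/4 × (192² − 125²) = 16680 mm^2
Net thrust = P_cap·A_cap − P_rod·A_ann = 8.165e5 N − 84910 N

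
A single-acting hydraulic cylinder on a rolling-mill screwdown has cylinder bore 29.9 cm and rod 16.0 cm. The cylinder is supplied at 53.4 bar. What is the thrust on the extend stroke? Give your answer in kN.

F ≈ 375 kN

Cap-side area A_cap = π/4 × (29.9 cm)² = 702.2 cm^2
F = P × A_cap = 53.4 bar × A_cap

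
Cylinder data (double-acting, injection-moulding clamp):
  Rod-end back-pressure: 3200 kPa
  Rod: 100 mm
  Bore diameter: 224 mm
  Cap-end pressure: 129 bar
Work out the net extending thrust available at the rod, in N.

Cap-side area A_cap = π/4 × (224 mm)² = 39410 mm^2
Rod-side annular area A_ann = π/4 × (224² − 100²) = 31550 mm^2
Net thrust = P_cap·A_cap − P_rod·A_ann = 5.084e5 N − 1.010e5 N

F ≈ 4.07e5 N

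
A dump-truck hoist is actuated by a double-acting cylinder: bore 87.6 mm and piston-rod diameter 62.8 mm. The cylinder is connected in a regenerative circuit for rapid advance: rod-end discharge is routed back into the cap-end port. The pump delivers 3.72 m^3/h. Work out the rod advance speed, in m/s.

v ≈ 0.334 m/s

In regeneration the rod-end outflow joins the pump flow into the cap end, so the net volume the pump must supply per unit advance equals the rod cross-section area.
Rod cross-section A_rod = π/4 × (62.8 mm)² = 3097 mm^2
v = Q_pump / A_rod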